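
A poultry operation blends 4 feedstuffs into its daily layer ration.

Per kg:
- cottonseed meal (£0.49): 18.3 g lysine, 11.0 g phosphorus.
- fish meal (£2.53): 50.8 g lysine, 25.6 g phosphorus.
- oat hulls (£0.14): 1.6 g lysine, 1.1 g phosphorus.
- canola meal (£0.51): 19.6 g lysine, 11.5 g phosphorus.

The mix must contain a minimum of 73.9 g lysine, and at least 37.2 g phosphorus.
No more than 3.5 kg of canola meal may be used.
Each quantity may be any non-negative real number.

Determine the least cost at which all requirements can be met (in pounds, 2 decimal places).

Let x1 = kg of cottonseed meal, x2 = kg of fish meal, x3 = kg of oat hulls, x4 = kg of canola meal.
Minimise 0.49x1 + 2.53x2 + 0.14x3 + 0.51x4 s.t.:
  18.3x1 + 50.8x2 + 1.6x3 + 19.6x4 ≥ 73.9   (lysine)
  11x1 + 25.6x2 + 1.1x3 + 11.5x4 ≥ 37.2   (phosphorus)
  x4 ≤ 3.5
  x1, x2, x3, x4 ≥ 0.
The cheapest feasible vertex uses only cottonseed meal, canola meal; fish meal, oat hulls are not used. Binding constraints: lysine and the canola meal cap.
That vertex is x1 = 0.2896, x4 = 3.5.
Objective = 0.49·0.2896 + 0.51·3.5 = 1.9269.

£1.93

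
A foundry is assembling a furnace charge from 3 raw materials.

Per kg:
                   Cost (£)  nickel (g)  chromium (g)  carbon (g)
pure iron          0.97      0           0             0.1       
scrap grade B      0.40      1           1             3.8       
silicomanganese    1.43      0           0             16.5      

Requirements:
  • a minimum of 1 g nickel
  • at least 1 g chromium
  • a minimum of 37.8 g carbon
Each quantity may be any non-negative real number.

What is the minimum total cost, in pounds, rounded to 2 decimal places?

£3.35

This is a linear program. Let x1 = kg of pure iron, x2 = kg of scrap grade B, x3 = kg of silicomanganese.
min 0.97x1 + 0.4x2 + 1.43x3 subject to:
  1x2 ≥ 1   (nickel)
  1x2 ≥ 1   (chromium)
  0.1x1 + 3.8x2 + 16.5x3 ≥ 37.8   (carbon)
  x1, x2, x3 ≥ 0.
The minimum-cost mix takes nothing from pure iron — only scrap grade B, silicomanganese. There the nickel, chromium, carbon constraints are tight.
That vertex is x2 = 1, x3 = 2.061.
Cost = 0.4·1 + 1.43·2.061 = 3.3472.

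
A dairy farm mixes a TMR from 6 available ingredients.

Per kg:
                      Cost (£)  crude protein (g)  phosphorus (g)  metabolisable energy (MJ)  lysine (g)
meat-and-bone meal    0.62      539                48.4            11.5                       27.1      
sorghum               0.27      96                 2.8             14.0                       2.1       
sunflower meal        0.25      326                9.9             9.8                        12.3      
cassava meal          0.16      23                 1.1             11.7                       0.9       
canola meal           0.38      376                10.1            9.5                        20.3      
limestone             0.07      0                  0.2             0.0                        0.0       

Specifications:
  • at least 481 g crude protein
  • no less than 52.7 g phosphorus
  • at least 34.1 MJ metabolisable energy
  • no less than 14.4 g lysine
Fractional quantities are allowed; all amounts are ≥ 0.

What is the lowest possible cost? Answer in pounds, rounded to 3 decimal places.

£0.950

Treat it as an LP. Let x1 = kg of meat-and-bone meal, x2 = kg of sorghum, x3 = kg of sunflower meal, x4 = kg of cassava meal, x5 = kg of canola meal, x6 = kg of limestone.
Minimize 0.62x1 + 0.27x2 + 0.25x3 + 0.16x4 + 0.38x5 + 0.07x6 with:
  539x1 + 96x2 + 326x3 + 23x4 + 376x5 ≥ 481   (crude protein)
  48.4x1 + 2.8x2 + 9.9x3 + 1.1x4 + 10.1x5 + 0.2x6 ≥ 52.7   (phosphorus)
  11.5x1 + 14x2 + 9.8x3 + 11.7x4 + 9.5x5 ≥ 34.1   (metabolisable energy)
  27.1x1 + 2.1x2 + 12.3x3 + 0.9x4 + 20.3x5 ≥ 14.4   (lysine)
  x1, x2, x3, x4, x5, x6 ≥ 0.
The cheapest feasible vertex uses only meat-and-bone meal, cassava meal; sorghum, sunflower meal, canola meal, limestone are not used. Binding constraints: phosphorus and metabolisable energy.
Solving gives x1 = 1.046, x4 = 1.886.
Cost = 0.62·1.046 + 0.16·1.886 = 0.95028.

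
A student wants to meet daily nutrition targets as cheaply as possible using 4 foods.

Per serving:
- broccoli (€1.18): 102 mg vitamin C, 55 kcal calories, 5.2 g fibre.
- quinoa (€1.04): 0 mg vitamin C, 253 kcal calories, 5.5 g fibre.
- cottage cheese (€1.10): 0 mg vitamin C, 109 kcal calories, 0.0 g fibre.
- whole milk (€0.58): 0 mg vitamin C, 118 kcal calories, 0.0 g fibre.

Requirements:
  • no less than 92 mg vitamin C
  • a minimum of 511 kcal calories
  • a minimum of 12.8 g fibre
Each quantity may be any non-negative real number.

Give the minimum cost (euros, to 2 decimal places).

Let x1 = servings of broccoli, x2 = servings of quinoa, x3 = servings of cottage cheese, x4 = servings of whole milk.
Minimize 1.18x1 + 1.04x2 + 1.1x3 + 0.58x4 with:
  102x1 ≥ 92   (vitamin C)
  55x1 + 253x2 + 109x3 + 118x4 ≥ 511   (calories)
  5.2x1 + 5.5x2 ≥ 12.8   (fibre)
  x1, x2, x3, x4 ≥ 0.
The minimum-cost mix takes nothing from cottage cheese, whole milk — only broccoli, quinoa. There the vitamin C and calories constraints are tight.
That vertex is x1 = 0.902, x2 = 1.824.
Cost = 1.18·0.902 + 1.04·1.824 = 2.9613.

€2.96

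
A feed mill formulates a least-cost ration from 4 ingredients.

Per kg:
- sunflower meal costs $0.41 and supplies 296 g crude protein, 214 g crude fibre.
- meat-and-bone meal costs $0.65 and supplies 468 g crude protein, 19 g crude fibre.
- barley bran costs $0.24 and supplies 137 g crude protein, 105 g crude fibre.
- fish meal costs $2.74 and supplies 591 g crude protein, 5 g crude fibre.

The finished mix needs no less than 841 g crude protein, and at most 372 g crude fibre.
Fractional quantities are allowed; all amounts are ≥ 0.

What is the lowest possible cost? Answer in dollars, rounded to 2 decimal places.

$1.17

Set it up as a linear program. Let x1 = kg of sunflower meal, x2 = kg of meat-and-bone meal, x3 = kg of barley bran, x4 = kg of fish meal.
Minimize 0.41x1 + 0.65x2 + 0.24x3 + 2.74x4 with:
  296x1 + 468x2 + 137x3 + 591x4 ≥ 841   (crude protein)
  214x1 + 19x2 + 105x3 + 5x4 ≤ 372   (crude fibre)
  x1, x2, x3, x4 ≥ 0.
The cheapest feasible vertex uses only sunflower meal, meat-and-bone meal; barley bran, fish meal are not used. The crude protein and crude fibre requirements are met with equality.
Solving gives x1 = 1.673, x2 = 0.7391.
Objective = 0.41·1.673 + 0.65·0.7391 = 1.1663.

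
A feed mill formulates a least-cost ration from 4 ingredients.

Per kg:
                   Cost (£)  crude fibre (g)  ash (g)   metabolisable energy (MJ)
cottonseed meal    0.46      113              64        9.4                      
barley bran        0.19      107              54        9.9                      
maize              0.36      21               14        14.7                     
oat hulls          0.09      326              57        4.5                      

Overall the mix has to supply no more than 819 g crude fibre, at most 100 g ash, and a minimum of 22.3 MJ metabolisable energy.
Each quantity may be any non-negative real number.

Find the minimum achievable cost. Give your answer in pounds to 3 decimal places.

£0.453

Let x1 = kg of cottonseed meal, x2 = kg of barley bran, x3 = kg of maize, x4 = kg of oat hulls.
Minimize 0.46x1 + 0.19x2 + 0.36x3 + 0.09x4 s.t.:
  113x1 + 107x2 + 21x3 + 326x4 ≤ 819   (crude fibre)
  64x1 + 54x2 + 14x3 + 57x4 ≤ 100   (ash)
  9.4x1 + 9.9x2 + 14.7x3 + 4.5x4 ≥ 22.3   (metabolisable energy)
  x1, x2, x3, x4 ≥ 0.
The cheapest feasible vertex uses only barley bran, maize; cottonseed meal, oat hulls are not used. There the ash and metabolisable energy constraints are tight.
Solving gives x2 = 1.767, x3 = 0.3269.
Hence cost = 0.19·1.767 + 0.36·0.3269 = £0.45341.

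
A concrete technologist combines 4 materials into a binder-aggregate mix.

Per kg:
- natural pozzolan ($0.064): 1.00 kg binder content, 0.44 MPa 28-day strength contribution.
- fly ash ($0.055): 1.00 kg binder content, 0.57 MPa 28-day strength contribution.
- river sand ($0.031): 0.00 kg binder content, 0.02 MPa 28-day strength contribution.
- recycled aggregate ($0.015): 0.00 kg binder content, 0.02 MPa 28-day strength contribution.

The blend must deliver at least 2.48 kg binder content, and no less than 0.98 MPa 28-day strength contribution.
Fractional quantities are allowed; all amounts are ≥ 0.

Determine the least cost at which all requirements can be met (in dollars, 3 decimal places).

Let x1 = kg of natural pozzolan, x2 = kg of fly ash, x3 = kg of river sand, x4 = kg of recycled aggregate.
Minimise 0.064x1 + 0.055x2 + 0.031x3 + 0.015x4 with:
  1x1 + 1x2 ≥ 2.48   (binder content)
  0.44x1 + 0.57x2 + 0.02x3 + 0.02x4 ≥ 0.98   (28-day strength contribution)
  x1, x2, x3, x4 ≥ 0.
The minimum-cost mix takes nothing from natural pozzolan, river sand, recycled aggregate — only fly ash. There the binder content constraint is tight.
So fly ash = 2.48 kg.
Total cost: 0.055·2.48 = 0.13640.

$0.136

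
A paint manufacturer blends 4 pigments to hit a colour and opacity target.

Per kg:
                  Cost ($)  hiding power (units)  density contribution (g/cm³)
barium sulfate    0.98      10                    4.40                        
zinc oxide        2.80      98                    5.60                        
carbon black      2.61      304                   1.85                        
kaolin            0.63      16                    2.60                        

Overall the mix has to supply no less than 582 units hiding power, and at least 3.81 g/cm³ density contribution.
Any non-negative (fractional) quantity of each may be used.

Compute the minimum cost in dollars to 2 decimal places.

$5.05

Let x1 = kg of barium sulfate, x2 = kg of zinc oxide, x3 = kg of carbon black, x4 = kg of kaolin.
min 0.98x1 + 2.8x2 + 2.61x3 + 0.63x4 subject to:
  10x1 + 98x2 + 304x3 + 16x4 ≥ 582   (hiding power)
  4.4x1 + 5.6x2 + 1.85x3 + 2.6x4 ≥ 3.81   (density contribution)
  x1, x2, x3, x4 ≥ 0.
The optimal basis is {carbon black, kaolin}; barium sulfate, zinc oxide drop out. Binding constraints: hiding power and density contribution.
That vertex is x3 = 1.909, x4 = 0.1072.
Total cost: 2.61·1.909 + 0.63·0.1072 = 5.0500.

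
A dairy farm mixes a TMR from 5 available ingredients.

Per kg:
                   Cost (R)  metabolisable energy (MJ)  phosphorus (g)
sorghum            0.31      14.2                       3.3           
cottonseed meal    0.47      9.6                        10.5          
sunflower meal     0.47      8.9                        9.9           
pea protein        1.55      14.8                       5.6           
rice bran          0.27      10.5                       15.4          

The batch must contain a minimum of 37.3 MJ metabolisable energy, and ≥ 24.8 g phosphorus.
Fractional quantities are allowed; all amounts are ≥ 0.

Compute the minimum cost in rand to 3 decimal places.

R0.865

This is a linear program. Let x1 = kg of sorghum, x2 = kg of cottonseed meal, x3 = kg of sunflower meal, x4 = kg of pea protein, x5 = kg of rice bran.
Minimise 0.31x1 + 0.47x2 + 0.47x3 + 1.55x4 + 0.27x5 subject to:
  14.2x1 + 9.6x2 + 8.9x3 + 14.8x4 + 10.5x5 ≥ 37.3   (metabolisable energy)
  3.3x1 + 10.5x2 + 9.9x3 + 5.6x4 + 15.4x5 ≥ 24.8   (phosphorus)
  x1, x2, x3, x4, x5 ≥ 0.
The minimum-cost mix takes nothing from cottonseed meal, sunflower meal, pea protein — only sorghum, rice bran. Binding constraints: metabolisable energy and phosphorus.
So sorghum = 1.706 kg, rice bran = 1.245 kg.
Total cost: 0.31·1.706 + 0.27·1.245 = 0.86501.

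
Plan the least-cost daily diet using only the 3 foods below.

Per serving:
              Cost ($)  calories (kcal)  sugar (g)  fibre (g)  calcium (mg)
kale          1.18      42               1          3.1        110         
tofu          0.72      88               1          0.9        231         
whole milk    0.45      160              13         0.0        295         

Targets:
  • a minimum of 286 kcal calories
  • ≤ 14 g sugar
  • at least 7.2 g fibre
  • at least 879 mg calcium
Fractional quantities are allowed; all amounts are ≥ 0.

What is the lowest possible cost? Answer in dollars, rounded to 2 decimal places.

$3.84

Treat it as an LP. Let x1 = servings of kale, x2 = servings of tofu, x3 = servings of whole milk.
min 1.18x1 + 0.72x2 + 0.45x3 subject to:
  42x1 + 88x2 + 160x3 ≥ 286   (calories)
  1x1 + 1x2 + 13x3 ≤ 14   (sugar)
  3.1x1 + 0.9x2 ≥ 7.2   (fibre)
  110x1 + 231x2 + 295x3 ≥ 879   (calcium)
  x1, x2, x3 ≥ 0.
All 3 inputs are positive at the optimum. There the sugar, fibre, calcium constraints are tight.
Solving gives x1 = 1.754, x2 = 1.96, x3 = 0.7913.
Hence cost = 1.18·1.754 + 0.72·1.96 + 0.45·0.7913 = $3.8370.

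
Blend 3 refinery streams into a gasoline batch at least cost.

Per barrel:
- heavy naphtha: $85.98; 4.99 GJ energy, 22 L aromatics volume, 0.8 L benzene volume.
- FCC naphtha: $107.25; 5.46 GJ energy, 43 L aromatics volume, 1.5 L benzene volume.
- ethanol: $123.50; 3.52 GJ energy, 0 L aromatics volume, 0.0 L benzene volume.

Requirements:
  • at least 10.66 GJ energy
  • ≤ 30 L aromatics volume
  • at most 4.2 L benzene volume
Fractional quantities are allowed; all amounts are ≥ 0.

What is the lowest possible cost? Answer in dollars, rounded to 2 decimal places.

$252.51

This is a linear program. Let x1 = barrels of heavy naphtha, x2 = barrels of FCC naphtha, x3 = barrels of ethanol.
min 85.98x1 + 107.25x2 + 123.5x3 with:
  4.99x1 + 5.46x2 + 3.52x3 ≥ 10.66   (energy)
  22x1 + 43x2 ≤ 30   (aromatics volume)
  0.8x1 + 1.5x2 ≤ 4.2   (benzene volume)
  x1, x2, x3 ≥ 0.
The minimum-cost mix takes nothing from FCC naphtha — only heavy naphtha, ethanol. There the energy and aromatics volume constraints are tight.
So heavy naphtha = 1.364 barrels, ethanol = 1.095 barrels.
Hence cost = 85.98·1.364 + 123.5·1.095 = $252.5092.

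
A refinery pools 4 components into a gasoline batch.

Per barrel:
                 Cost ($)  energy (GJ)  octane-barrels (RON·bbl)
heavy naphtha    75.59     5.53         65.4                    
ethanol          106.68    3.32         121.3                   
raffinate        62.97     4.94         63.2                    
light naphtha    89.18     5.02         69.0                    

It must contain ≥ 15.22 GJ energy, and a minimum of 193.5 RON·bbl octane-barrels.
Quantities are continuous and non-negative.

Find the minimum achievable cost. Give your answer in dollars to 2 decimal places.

$194.01

Set it up as a linear program. Let x1 = barrels of heavy naphtha, x2 = barrels of ethanol, x3 = barrels of raffinate, x4 = barrels of light naphtha.
Minimise 75.59x1 + 106.68x2 + 62.97x3 + 89.18x4 with:
  5.53x1 + 3.32x2 + 4.94x3 + 5.02x4 ≥ 15.22   (energy)
  65.4x1 + 121.3x2 + 63.2x3 + 69x4 ≥ 193.5   (octane-barrels)
  x1, x2, x3, x4 ≥ 0.
The minimum-cost mix takes nothing from heavy naphtha, ethanol, light naphtha — only raffinate. The energy requirement is met with equality.
So raffinate = 3.081 barrels.
Objective = 62.97·3.081 = 194.0106.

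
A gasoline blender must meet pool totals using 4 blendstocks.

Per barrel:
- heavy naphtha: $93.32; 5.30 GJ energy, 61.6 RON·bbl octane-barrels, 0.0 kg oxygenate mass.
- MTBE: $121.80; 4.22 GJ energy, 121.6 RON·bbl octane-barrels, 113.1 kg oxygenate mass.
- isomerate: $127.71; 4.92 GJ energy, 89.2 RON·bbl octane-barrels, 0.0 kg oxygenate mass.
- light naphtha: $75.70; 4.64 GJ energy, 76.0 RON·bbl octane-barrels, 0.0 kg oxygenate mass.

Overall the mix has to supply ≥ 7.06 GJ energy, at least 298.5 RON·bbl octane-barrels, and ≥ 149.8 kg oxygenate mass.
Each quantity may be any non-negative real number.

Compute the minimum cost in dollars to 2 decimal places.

Set it up as a linear program. Let x1 = barrels of heavy naphtha, x2 = barrels of MTBE, x3 = barrels of isomerate, x4 = barrels of light naphtha.
Minimise 93.32x1 + 121.8x2 + 127.71x3 + 75.7x4 with:
  5.3x1 + 4.22x2 + 4.92x3 + 4.64x4 ≥ 7.06   (energy)
  61.6x1 + 121.6x2 + 89.2x3 + 76x4 ≥ 298.5   (octane-barrels)
  113.1x2 ≥ 149.8   (oxygenate mass)
  x1, x2, x3, x4 ≥ 0.
The optimal basis is {MTBE, light naphtha}; heavy naphtha, isomerate drop out. Binding constraints: octane-barrels and oxygenate mass.
Optimal quantities: MTBE = 1.3245 barrels, light naphtha = 1.8084 barrels.
Total cost: 121.8·1.3245 + 75.7·1.8084 = 298.2200.

$298.22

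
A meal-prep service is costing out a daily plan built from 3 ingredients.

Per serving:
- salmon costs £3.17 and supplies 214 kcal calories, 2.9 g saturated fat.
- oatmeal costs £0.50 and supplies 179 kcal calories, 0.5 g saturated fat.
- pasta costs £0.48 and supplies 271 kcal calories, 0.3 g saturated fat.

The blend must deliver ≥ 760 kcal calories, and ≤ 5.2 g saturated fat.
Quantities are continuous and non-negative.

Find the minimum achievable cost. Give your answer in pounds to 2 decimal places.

£1.35

Let x1 = servings of salmon, x2 = servings of oatmeal, x3 = servings of pasta.
Minimize 3.17x1 + 0.5x2 + 0.48x3 with:
  214x1 + 179x2 + 271x3 ≥ 760   (calories)
  2.9x1 + 0.5x2 + 0.3x3 ≤ 5.2   (saturated fat)
  x1, x2, x3 ≥ 0.
The optimal basis is {pasta}; salmon, oatmeal drop out. The calories requirement is met with equality.
Solving gives x3 = 2.804.
Cost = 0.48·2.804 = 1.3459.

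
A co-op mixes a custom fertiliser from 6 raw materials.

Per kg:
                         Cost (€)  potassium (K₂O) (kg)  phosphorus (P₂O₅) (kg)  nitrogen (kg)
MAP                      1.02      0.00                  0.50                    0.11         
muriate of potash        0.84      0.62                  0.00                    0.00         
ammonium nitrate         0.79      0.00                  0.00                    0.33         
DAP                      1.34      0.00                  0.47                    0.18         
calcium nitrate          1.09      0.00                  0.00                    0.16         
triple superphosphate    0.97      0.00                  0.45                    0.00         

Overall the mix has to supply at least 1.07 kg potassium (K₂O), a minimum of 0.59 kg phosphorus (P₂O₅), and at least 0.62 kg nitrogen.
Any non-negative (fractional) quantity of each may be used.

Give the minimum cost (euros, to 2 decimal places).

€3.83

This is a linear program. Let x1 = kg of MAP, x2 = kg of muriate of potash, x3 = kg of ammonium nitrate, x4 = kg of DAP, x5 = kg of calcium nitrate, x6 = kg of triple superphosphate.
min 1.02x1 + 0.84x2 + 0.79x3 + 1.34x4 + 1.09x5 + 0.97x6 subject to:
  0.62x2 ≥ 1.07   (potassium (K₂O))
  0.5x1 + 0.47x4 + 0.45x6 ≥ 0.59   (phosphorus (P₂O₅))
  0.11x1 + 0.33x3 + 0.18x4 + 0.16x5 ≥ 0.62   (nitrogen)
  x1, x2, x3, x4, x5, x6 ≥ 0.
At the optimum only MAP, muriate of potash, ammonium nitrate are positive (DAP, calcium nitrate, triple superphosphate = 0). Binding constraints: potassium (K₂O), phosphorus (P₂O₅), nitrogen.
So MAP = 1.18 kg, muriate of potash = 1.726 kg, ammonium nitrate = 1.485 kg.
Objective = 1.02·1.18 + 0.84·1.726 + 0.79·1.485 = 3.8266.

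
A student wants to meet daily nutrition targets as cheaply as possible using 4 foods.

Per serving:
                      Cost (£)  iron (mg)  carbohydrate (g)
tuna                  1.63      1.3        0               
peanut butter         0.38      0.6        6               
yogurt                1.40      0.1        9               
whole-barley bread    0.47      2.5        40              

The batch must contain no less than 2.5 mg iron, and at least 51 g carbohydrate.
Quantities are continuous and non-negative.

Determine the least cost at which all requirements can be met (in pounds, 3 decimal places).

£0.599

Let x1 = servings of tuna, x2 = servings of peanut butter, x3 = servings of yogurt, x4 = servings of whole-barley bread.
Minimize 1.63x1 + 0.38x2 + 1.4x3 + 0.47x4 with:
  1.3x1 + 0.6x2 + 0.1x3 + 2.5x4 ≥ 2.5   (iron)
  6x2 + 9x3 + 40x4 ≥ 51   (carbohydrate)
  x1, x2, x3, x4 ≥ 0.
The optimal basis is {whole-barley bread}; tuna, peanut butter, yogurt drop out. The carbohydrate requirement is met with equality.
Solving gives x4 = 1.275.
Cost = 0.47·1.275 = 0.59925.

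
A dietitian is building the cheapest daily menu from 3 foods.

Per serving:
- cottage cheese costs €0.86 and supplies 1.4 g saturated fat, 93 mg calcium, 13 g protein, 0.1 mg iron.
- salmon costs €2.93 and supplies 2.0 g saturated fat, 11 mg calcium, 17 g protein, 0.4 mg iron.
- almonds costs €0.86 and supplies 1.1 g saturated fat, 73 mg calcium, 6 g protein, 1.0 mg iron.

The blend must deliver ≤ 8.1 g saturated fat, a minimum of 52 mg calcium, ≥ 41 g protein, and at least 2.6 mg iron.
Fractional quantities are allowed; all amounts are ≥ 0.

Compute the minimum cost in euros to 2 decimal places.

€3.82

Set it up as a linear program. Let x1 = servings of cottage cheese, x2 = servings of salmon, x3 = servings of almonds.
Minimise 0.86x1 + 2.93x2 + 0.86x3 with:
  1.4x1 + 2x2 + 1.1x3 ≤ 8.1   (saturated fat)
  93x1 + 11x2 + 73x3 ≥ 52   (calcium)
  13x1 + 17x2 + 6x3 ≥ 41   (protein)
  0.1x1 + 0.4x2 + 1x3 ≥ 2.6   (iron)
  x1, x2, x3 ≥ 0.
The optimal basis is {cottage cheese, almonds}; salmon drops out. Binding constraints: protein and iron.
So cottage cheese = 2.048 servings, almonds = 2.395 servings.
Objective = 0.86·2.048 + 0.86·2.395 = 3.8210.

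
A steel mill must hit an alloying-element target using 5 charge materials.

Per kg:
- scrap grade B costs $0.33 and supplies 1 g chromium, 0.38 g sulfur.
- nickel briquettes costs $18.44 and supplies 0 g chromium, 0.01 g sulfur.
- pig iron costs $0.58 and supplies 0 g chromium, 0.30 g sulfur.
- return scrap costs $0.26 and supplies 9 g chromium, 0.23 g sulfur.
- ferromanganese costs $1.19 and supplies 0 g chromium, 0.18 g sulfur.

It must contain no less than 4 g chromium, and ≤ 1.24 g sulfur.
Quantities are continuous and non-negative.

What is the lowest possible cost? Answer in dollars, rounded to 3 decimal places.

$0.116

This is a linear program. Let x1 = kg of scrap grade B, x2 = kg of nickel briquettes, x3 = kg of pig iron, x4 = kg of return scrap, x5 = kg of ferromanganese.
min 0.33x1 + 18.44x2 + 0.58x3 + 0.26x4 + 1.19x5 with:
  1x1 + 9x4 ≥ 4   (chromium)
  0.38x1 + 0.01x2 + 0.3x3 + 0.23x4 + 0.18x5 ≤ 1.24   (sulfur)
  x1, x2, x3, x4, x5 ≥ 0.
The optimal basis is {return scrap}; scrap grade B, nickel briquettes, pig iron, ferromanganese drop out. The chromium requirement is met with equality.
So return scrap = 0.4444 kg.
Objective = 0.26·0.4444 = 0.11554.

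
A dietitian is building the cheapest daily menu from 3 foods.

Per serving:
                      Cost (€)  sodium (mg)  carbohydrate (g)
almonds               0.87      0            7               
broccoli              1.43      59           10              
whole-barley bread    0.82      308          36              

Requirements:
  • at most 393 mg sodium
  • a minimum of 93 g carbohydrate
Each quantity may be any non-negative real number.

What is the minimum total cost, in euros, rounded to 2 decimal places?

€6.90

Let x1 = servings of almonds, x2 = servings of broccoli, x3 = servings of whole-barley bread.
Minimize 0.87x1 + 1.43x2 + 0.82x3 s.t.:
  59x2 + 308x3 ≤ 393   (sodium)
  7x1 + 10x2 + 36x3 ≥ 93   (carbohydrate)
  x1, x2, x3 ≥ 0.
The minimum-cost mix takes nothing from broccoli — only almonds, whole-barley bread. There the sodium and carbohydrate constraints are tight.
Optimal quantities: almonds = 6.724 servings, whole-barley bread = 1.276 servings.
Total cost: 0.87·6.724 + 0.82·1.276 = 6.8962.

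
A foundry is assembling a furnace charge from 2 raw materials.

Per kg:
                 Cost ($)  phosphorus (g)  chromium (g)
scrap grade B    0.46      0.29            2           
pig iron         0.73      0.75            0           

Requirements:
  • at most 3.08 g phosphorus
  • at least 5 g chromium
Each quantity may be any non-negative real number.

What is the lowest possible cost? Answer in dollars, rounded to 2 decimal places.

$1.15

Set it up as a linear program. Let x1 = kg of scrap grade B, x2 = kg of pig iron.
Minimize 0.46x1 + 0.73x2 s.t.:
  0.29x1 + 0.75x2 ≤ 3.08   (phosphorus)
  2x1 ≥ 5   (chromium)
  x1, x2 ≥ 0.
The optimal basis is {scrap grade B}; pig iron drops out. There the chromium constraint is tight.
Optimal quantities: scrap grade B = 2.5 kg.
Total cost: 0.46·2.5 = 1.1500.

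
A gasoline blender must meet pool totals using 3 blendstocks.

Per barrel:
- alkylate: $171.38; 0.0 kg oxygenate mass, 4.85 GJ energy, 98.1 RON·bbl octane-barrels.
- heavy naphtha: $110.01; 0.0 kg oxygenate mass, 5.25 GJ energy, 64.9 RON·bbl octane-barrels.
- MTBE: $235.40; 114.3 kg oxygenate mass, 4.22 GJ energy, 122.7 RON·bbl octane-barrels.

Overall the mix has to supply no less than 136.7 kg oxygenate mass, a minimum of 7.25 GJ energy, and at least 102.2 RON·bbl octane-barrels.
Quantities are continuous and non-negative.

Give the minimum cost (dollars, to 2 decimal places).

Set it up as a linear program. Let x1 = barrels of alkylate, x2 = barrels of heavy naphtha, x3 = barrels of MTBE.
Minimize 171.38x1 + 110.01x2 + 235.4x3 s.t.:
  114.3x3 ≥ 136.7   (oxygenate mass)
  4.85x1 + 5.25x2 + 4.22x3 ≥ 7.25   (energy)
  98.1x1 + 64.9x2 + 122.7x3 ≥ 102.2   (octane-barrels)
  x1, x2, x3 ≥ 0.
The cheapest feasible vertex uses only heavy naphtha, MTBE; alkylate is not used. There the oxygenate mass and energy constraints are tight.
So heavy naphtha = 0.4196159 barrels, MTBE = 1.195976 barrels.
Cost = 110.01·0.4196159 + 235.4·1.195976 = 327.6947.

$327.69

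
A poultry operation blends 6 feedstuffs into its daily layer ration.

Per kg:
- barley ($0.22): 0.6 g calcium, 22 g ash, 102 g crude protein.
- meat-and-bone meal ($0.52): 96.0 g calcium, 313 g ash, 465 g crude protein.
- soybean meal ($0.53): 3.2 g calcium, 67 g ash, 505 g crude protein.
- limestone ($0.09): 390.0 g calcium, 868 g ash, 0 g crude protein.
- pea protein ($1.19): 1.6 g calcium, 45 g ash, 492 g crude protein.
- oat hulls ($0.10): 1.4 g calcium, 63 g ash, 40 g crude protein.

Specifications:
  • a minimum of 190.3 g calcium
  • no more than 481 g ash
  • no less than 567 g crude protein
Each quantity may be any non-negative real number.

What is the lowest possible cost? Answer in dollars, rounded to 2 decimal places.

Treat it as an LP. Let x1 = kg of barley, x2 = kg of meat-and-bone meal, x3 = kg of soybean meal, x4 = kg of limestone, x5 = kg of pea protein, x6 = kg of oat hulls.
Minimize 0.22x1 + 0.52x2 + 0.53x3 + 0.09x4 + 1.19x5 + 0.1x6 subject to:
  0.6x1 + 96x2 + 3.2x3 + 390x4 + 1.6x5 + 1.4x6 ≥ 190.3   (calcium)
  22x1 + 313x2 + 67x3 + 868x4 + 45x5 + 63x6 ≤ 481   (ash)
  102x1 + 465x2 + 505x3 + 492x5 + 40x6 ≥ 567   (crude protein)
  x1, x2, x3, x4, x5, x6 ≥ 0.
The cheapest feasible vertex uses only soybean meal, limestone, pea protein; barley, meat-and-bone meal, oat hulls are not used. There the calcium, ash, crude protein constraints are tight.
That vertex is x3 = 0.5595, x4 = 0.481, x5 = 0.5781.
Total cost: 0.53·0.5595 + 0.09·0.481 + 1.19·0.5781 = 1.0278.

$1.03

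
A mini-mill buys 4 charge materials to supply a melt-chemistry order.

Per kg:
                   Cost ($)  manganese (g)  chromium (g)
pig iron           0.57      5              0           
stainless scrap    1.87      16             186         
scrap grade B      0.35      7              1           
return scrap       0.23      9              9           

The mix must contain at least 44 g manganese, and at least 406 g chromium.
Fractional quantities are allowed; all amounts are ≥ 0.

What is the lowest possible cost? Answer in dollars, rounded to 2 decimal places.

Treat it as an LP. Let x1 = kg of pig iron, x2 = kg of stainless scrap, x3 = kg of scrap grade B, x4 = kg of return scrap.
Minimise 0.57x1 + 1.87x2 + 0.35x3 + 0.23x4 s.t.:
  5x1 + 16x2 + 7x3 + 9x4 ≥ 44   (manganese)
  186x2 + 1x3 + 9x4 ≥ 406   (chromium)
  x1, x2, x3, x4 ≥ 0.
The cheapest feasible vertex uses only stainless scrap, return scrap; pig iron, scrap grade B are not used. There the manganese and chromium constraints are tight.
Optimal quantities: stainless scrap = 2.1294 kg, return scrap = 1.1033 kg.
Objective = 1.87·2.1294 + 0.23·1.1033 = 4.2357.

$4.24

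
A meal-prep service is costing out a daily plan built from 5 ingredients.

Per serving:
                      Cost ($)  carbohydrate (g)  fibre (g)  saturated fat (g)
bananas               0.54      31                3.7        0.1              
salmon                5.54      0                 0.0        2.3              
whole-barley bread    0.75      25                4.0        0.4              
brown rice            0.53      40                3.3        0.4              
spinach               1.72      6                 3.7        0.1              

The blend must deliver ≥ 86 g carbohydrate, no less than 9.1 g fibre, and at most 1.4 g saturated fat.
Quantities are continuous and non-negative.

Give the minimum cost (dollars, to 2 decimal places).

$1.37

Let x1 = servings of bananas, x2 = servings of salmon, x3 = servings of whole-barley bread, x4 = servings of brown rice, x5 = servings of spinach.
Minimize 0.54x1 + 5.54x2 + 0.75x3 + 0.53x4 + 1.72x5 with:
  31x1 + 25x3 + 40x4 + 6x5 ≥ 86   (carbohydrate)
  3.7x1 + 4x3 + 3.3x4 + 3.7x5 ≥ 9.1   (fibre)
  0.1x1 + 2.3x2 + 0.4x3 + 0.4x4 + 0.1x5 ≤ 1.4   (saturated fat)
  x1, x2, x3, x4, x5 ≥ 0.
The optimal basis is {bananas, brown rice}; salmon, whole-barley bread, spinach drop out. The carbohydrate and fibre requirements are met with equality.
Solving gives x1 = 1.755, x4 = 0.7899.
Total cost: 0.54·1.755 + 0.53·0.7899 = 1.3663.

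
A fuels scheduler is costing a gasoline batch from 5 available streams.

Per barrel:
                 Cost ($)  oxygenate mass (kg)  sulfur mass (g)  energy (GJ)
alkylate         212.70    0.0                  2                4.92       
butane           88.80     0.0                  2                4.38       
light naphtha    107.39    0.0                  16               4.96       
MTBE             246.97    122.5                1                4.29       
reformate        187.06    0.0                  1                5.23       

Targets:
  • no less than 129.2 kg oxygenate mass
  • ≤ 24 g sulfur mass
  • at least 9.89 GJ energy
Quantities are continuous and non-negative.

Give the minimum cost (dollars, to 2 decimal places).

$369.25

Set it up as a linear program. Let x1 = barrels of alkylate, x2 = barrels of butane, x3 = barrels of light naphtha, x4 = barrels of MTBE, x5 = barrels of reformate.
Minimize 212.7x1 + 88.8x2 + 107.39x3 + 246.97x4 + 187.06x5 s.t.:
  122.5x4 ≥ 129.2   (oxygenate mass)
  2x1 + 2x2 + 16x3 + 1x4 + 1x5 ≤ 24   (sulfur mass)
  4.92x1 + 4.38x2 + 4.96x3 + 4.29x4 + 5.23x5 ≥ 9.89   (energy)
  x1, x2, x3, x4, x5 ≥ 0.
At the optimum only butane, MTBE are positive (alkylate, light naphtha, reformate = 0). The oxygenate mass and energy requirements are met with equality.
So butane = 1.22497 barrels, MTBE = 1.05469 barrels.
Objective = 88.8·1.22497 + 246.97·1.05469 = 369.2541.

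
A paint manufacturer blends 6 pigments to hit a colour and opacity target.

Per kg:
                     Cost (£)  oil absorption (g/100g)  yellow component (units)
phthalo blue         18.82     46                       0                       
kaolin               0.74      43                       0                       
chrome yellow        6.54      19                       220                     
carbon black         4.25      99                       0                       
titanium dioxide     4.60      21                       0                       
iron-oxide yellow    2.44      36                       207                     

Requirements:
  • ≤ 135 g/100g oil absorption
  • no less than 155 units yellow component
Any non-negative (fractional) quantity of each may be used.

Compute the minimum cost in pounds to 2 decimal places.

£1.83

Let x1 = kg of phthalo blue, x2 = kg of kaolin, x3 = kg of chrome yellow, x4 = kg of carbon black, x5 = kg of titanium dioxide, x6 = kg of iron-oxide yellow.
Minimise 18.82x1 + 0.74x2 + 6.54x3 + 4.25x4 + 4.6x5 + 2.44x6 with:
  46x1 + 43x2 + 19x3 + 99x4 + 21x5 + 36x6 ≤ 135   (oil absorption)
  220x3 + 207x6 ≥ 155   (yellow component)
  x1, x2, x3, x4, x5, x6 ≥ 0.
The cheapest feasible vertex uses only iron-oxide yellow; phthalo blue, kaolin, chrome yellow, carbon black, titanium dioxide are not used. There the yellow component constraint is tight.
So iron-oxide yellow = 0.7488 kg.
Total cost: 2.44·0.7488 = 1.8271.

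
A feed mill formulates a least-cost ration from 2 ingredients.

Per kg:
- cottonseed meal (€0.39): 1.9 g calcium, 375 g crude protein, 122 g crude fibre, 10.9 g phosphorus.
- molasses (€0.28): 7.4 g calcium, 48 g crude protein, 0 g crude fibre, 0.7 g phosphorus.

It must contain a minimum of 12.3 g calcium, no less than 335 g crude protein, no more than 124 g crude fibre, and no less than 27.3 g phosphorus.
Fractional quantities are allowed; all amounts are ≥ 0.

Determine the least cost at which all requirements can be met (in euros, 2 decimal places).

€6.88

Let x1 = kg of cottonseed meal, x2 = kg of molasses.
Minimize 0.39x1 + 0.28x2 subject to:
  1.9x1 + 7.4x2 ≥ 12.3   (calcium)
  375x1 + 48x2 ≥ 335   (crude protein)
  122x1 ≤ 124   (crude fibre)
  10.9x1 + 0.7x2 ≥ 27.3   (phosphorus)
  x1, x2 ≥ 0.
Both inputs are positive at the optimum. The crude fibre and phosphorus requirements are met with equality.
That vertex is x1 = 1.016, x2 = 23.17.
Total cost: 0.39·1.016 + 0.28·23.17 = 6.8838.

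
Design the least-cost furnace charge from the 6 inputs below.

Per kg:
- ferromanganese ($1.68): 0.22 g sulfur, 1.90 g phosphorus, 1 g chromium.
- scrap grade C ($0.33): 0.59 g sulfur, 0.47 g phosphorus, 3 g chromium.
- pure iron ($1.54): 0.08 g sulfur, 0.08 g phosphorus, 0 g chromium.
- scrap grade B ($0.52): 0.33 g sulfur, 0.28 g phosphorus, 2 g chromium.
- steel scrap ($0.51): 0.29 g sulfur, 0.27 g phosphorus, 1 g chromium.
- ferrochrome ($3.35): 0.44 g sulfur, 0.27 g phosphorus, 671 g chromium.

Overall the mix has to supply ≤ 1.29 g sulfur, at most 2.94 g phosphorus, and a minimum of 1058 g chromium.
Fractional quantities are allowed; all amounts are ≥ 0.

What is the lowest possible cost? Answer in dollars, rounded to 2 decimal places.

Treat it as an LP. Let x1 = kg of ferromanganese, x2 = kg of scrap grade C, x3 = kg of pure iron, x4 = kg of scrap grade B, x5 = kg of steel scrap, x6 = kg of ferrochrome.
min 1.68x1 + 0.33x2 + 1.54x3 + 0.52x4 + 0.51x5 + 3.35x6 with:
  0.22x1 + 0.59x2 + 0.08x3 + 0.33x4 + 0.29x5 + 0.44x6 ≤ 1.29   (sulfur)
  1.9x1 + 0.47x2 + 0.08x3 + 0.28x4 + 0.27x5 + 0.27x6 ≤ 2.94   (phosphorus)
  1x1 + 3x2 + 2x4 + 1x5 + 671x6 ≥ 1058   (chromium)
  x1, x2, x3, x4, x5, x6 ≥ 0.
The optimal basis is {ferrochrome}; ferromanganese, scrap grade C, pure iron, scrap grade B, steel scrap drop out. Binding constraint: chromium.
Solving gives x6 = 1.577.
Hence cost = 3.35·1.577 = $5.2830.

$5.28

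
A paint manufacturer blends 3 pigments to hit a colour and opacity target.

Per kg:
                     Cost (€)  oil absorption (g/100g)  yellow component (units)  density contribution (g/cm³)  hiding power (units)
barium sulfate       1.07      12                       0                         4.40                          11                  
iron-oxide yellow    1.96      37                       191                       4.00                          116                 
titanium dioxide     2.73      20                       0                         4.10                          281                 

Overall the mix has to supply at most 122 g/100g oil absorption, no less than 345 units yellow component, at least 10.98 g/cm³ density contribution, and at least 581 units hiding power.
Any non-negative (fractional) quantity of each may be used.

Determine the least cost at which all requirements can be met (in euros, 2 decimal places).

€7.15

Set it up as a linear program. Let x1 = kg of barium sulfate, x2 = kg of iron-oxide yellow, x3 = kg of titanium dioxide.
min 1.07x1 + 1.96x2 + 2.73x3 subject to:
  12x1 + 37x2 + 20x3 ≤ 122   (oil absorption)
  191x2 ≥ 345   (yellow component)
  4.4x1 + 4x2 + 4.1x3 ≥ 10.98   (density contribution)
  11x1 + 116x2 + 281x3 ≥ 581   (hiding power)
  x1, x2, x3 ≥ 0.
The cheapest feasible vertex uses only iron-oxide yellow, titanium dioxide; barium sulfate is not used. There the yellow component and hiding power constraints are tight.
That vertex is x2 = 1.806, x3 = 1.322.
Cost = 1.96·1.806 + 2.73·1.322 = 7.1488.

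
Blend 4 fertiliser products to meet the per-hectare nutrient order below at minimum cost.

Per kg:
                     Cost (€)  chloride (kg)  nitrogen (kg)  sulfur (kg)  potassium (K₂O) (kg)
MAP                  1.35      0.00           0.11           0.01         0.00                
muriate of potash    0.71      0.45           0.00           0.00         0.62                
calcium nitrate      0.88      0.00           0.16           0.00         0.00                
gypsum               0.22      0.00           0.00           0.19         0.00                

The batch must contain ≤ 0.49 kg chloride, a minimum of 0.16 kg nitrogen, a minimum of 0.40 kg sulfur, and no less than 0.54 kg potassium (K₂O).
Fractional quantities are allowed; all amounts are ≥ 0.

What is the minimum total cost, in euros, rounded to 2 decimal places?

€1.96

Let x1 = kg of MAP, x2 = kg of muriate of potash, x3 = kg of calcium nitrate, x4 = kg of gypsum.
Minimise 1.35x1 + 0.71x2 + 0.88x3 + 0.22x4 subject to:
  0.45x2 ≤ 0.49   (chloride)
  0.11x1 + 0.16x3 ≥ 0.16   (nitrogen)
  0.01x1 + 0.19x4 ≥ 0.4   (sulfur)
  0.62x2 ≥ 0.54   (potassium (K₂O))
  x1, x2, x3, x4 ≥ 0.
The minimum-cost mix takes nothing from MAP — only muriate of potash, calcium nitrate, gypsum. Binding constraints: nitrogen, sulfur, potassium (K₂O).
Solving gives x2 = 0.871, x3 = 1, x4 = 2.105.
Objective = 0.71·0.871 + 0.88·1 + 0.22·2.105 = 1.9615.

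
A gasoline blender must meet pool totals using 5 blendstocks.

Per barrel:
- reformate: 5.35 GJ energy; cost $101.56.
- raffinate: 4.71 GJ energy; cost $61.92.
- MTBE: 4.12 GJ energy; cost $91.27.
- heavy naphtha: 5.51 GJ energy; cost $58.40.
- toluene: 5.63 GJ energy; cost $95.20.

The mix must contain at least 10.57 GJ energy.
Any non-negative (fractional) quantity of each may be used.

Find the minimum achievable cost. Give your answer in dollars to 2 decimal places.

$112.03

Let x1 = barrels of reformate, x2 = barrels of raffinate, x3 = barrels of MTBE, x4 = barrels of heavy naphtha, x5 = barrels of toluene.
Minimise 101.56x1 + 61.92x2 + 91.27x3 + 58.4x4 + 95.2x5 subject to:
  5.35x1 + 4.71x2 + 4.12x3 + 5.51x4 + 5.63x5 ≥ 10.57   (energy)
  x1, x2, x3, x4, x5 ≥ 0.
At the optimum only heavy naphtha is positive (reformate, raffinate, MTBE, toluene = 0). The energy requirement is met with equality.
Solving gives x4 = 1.9183.
Total cost: 58.4·1.9183 = 112.0287.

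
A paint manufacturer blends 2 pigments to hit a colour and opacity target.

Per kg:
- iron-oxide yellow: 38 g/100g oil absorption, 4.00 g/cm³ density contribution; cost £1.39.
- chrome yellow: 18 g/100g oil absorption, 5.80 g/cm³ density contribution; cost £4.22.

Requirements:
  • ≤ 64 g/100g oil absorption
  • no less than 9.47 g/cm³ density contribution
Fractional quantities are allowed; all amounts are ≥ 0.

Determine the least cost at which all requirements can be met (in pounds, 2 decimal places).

£4.83

Treat it as an LP. Let x1 = kg of iron-oxide yellow, x2 = kg of chrome yellow.
Minimize 1.39x1 + 4.22x2 s.t.:
  38x1 + 18x2 ≤ 64   (oil absorption)
  4x1 + 5.8x2 ≥ 9.47   (density contribution)
  x1, x2 ≥ 0.
Both inputs are positive at the optimum. Binding constraints: oil absorption and density contribution.
Solving gives x1 = 1.353, x2 = 0.6999.
Objective = 1.39·1.353 + 4.22·0.6999 = 4.8342.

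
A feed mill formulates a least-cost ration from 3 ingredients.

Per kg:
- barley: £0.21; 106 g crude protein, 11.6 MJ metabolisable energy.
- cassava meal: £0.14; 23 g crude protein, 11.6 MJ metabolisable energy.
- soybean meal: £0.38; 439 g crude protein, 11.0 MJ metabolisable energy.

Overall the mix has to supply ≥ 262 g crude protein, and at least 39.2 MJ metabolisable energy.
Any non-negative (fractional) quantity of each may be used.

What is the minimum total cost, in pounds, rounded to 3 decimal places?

Let x1 = kg of barley, x2 = kg of cassava meal, x3 = kg of soybean meal.
min 0.21x1 + 0.14x2 + 0.38x3 s.t.:
  106x1 + 23x2 + 439x3 ≥ 262   (crude protein)
  11.6x1 + 11.6x2 + 11x3 ≥ 39.2   (metabolisable energy)
  x1, x2, x3 ≥ 0.
The optimal basis is {cassava meal, soybean meal}; barley drops out. The crude protein and metabolisable energy requirements are met with equality.
That vertex is x2 = 2.96, x3 = 0.4417.
Total cost: 0.14·2.96 + 0.38·0.4417 = 0.58225.

£0.582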